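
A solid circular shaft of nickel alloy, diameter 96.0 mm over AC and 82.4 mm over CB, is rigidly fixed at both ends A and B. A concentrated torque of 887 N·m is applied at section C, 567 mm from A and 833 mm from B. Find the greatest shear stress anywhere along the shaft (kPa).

3730 kPa

Compatibility: T_A·a/J_AC = T_B·b/J_CB with T_A + T_B = T₀.
J_AC = 8.34×10^-6 m⁴, J_CB = 4.53×10^-6 m⁴, so T_A = T₀·(J_AC/a)/((J_AC/a)+(J_CB/b)) = 647.7 N·m, T_B = 239.3 N·m.
τ in each portion: τ_AC = 3.73×10^6 Pa, τ_CB = 2.18×10^6 Pa; maximum is in AC.
τ_max = T_AC·r/J = 647.7·0.0480/8.34×10^-6 = 3.728×10^6 Pa.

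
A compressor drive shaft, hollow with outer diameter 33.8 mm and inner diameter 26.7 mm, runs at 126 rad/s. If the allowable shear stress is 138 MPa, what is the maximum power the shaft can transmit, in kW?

80.5 kW

J = π(d_o⁴ − d_i⁴)/32 = π(0.0338⁴ − 0.0267⁴)/32 = 7.824×10^-8 m⁴.
T_max = τ_allow·J/r = 1.38×10^8 × 7.824×10^-8 / 0.0169 = 638.9 N·m.
ω = 126 rad/s, so P_max = T_max·ω = 8.050×10^4 W.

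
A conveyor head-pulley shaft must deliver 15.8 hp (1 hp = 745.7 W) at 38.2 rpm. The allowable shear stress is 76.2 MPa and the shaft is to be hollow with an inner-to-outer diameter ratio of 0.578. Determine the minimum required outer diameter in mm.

ω = 2π·38.2/60 = 4.000 rad/s, so T = P/ω = 15.8×745.7 / 4.000 = 2945 N·m.
For a hollow shaft with d_i/d_o = 0.578: τ_max = 16T/(π d_o³ (1−k⁴)), so d_o = [16T/(π τ_allow (1−k⁴))]^(1/3) = [16·2945/(π·7.62×10^7·0.8884)]^(1/3) = 0.06051 m.

60.5 mm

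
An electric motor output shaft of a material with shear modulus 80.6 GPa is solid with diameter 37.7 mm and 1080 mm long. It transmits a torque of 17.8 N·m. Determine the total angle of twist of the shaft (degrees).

J = πd⁴/32 = π(0.0377)⁴/32 = 1.983×10^-7 m⁴.
θ = T·L/(G·J) = 17.80 × 1.08 / (80.6×10⁹ × 1.983×10^-7) = 1.203×10^-3 rad.

0.0689°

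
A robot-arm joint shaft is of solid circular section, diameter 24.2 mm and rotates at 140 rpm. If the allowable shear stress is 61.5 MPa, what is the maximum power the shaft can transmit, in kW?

J = πd⁴/32 = π(0.0242)⁴/32 = 3.367×10^-8 m⁴.
T_max = τ_allow·J/r = 6.15×10^7 × 3.367×10^-8 / 0.0121 = 171.1 N·m.
ω = 2π·140/60 = 14.66 rad/s, so P_max = T_max·ω = 2509 W.

2.51 kW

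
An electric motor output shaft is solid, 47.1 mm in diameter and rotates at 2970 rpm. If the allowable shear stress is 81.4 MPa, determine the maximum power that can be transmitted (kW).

519 kW

J = πd⁴/32 = π(0.0471)⁴/32 = 4.832×10^-7 m⁴.
T_max = τ_allow·J/r = 8.14×10^7 × 4.832×10^-7 / 0.0236 = 1670 N·m.
ω = 2π·2970/60 = 311.0 rad/s, so P_max = T_max·ω = 5.194×10^5 W.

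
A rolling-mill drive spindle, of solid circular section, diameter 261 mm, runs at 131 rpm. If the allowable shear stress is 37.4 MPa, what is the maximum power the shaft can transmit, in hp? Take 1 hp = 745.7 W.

2400 hp

J = πd⁴/32 = π(0.261)⁴/32 = 4.556×10^-4 m⁴.
T_max = τ_allow·J/r = 3.74×10^7 × 4.556×10^-4 / 0.131 = 130600 N·m.
ω = 2π·131/60 = 13.72 rad/s, so P_max = T_max·ω = 1.791×10^6 W.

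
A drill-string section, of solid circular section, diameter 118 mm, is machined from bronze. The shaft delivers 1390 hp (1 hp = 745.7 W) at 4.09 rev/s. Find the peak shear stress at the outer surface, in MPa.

ω = 2π·4.09 = 25.70 rad/s, so T = P/ω = 1390×745.7 / 25.70 = 40330 N·m.
J = πd⁴/32 = π(0.118)⁴/32 = 1.903×10^-5 m⁴.
τ_max = T·r/J = 40330 × 0.0590 / 1.903×10^-5 = 1.250×10^8 Pa.

125 MPa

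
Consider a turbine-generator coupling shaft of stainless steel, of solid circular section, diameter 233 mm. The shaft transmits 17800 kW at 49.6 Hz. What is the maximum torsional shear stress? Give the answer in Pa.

2.30e7 Pa

ω = 2π·49.6 = 311.6 rad/s, so T = P/ω = 17800×10³ / 311.6 = 57120 N·m.
J = πd⁴/32 = π(0.233)⁴/32 = 2.894×10^-4 m⁴.
τ_max = T·r/J = 57120 × 0.117 / 2.894×10^-4 = 2.300×10^7 Pa.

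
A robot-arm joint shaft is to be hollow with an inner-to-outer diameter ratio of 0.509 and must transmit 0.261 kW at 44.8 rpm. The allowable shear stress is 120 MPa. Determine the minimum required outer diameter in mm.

13.6 mm

ω = 2π·44.8/60 = 4.691 rad/s, so T = P/ω = 0.261×10³ / 4.691 = 55.63 N·m.
For a hollow shaft with d_i/d_o = 0.509: τ_max = 16T/(π d_o³ (1−k⁴)), so d_o = [16T/(π τ_allow (1−k⁴))]^(1/3) = [16·55.63/(π·1.20×10^8·0.9329)]^(1/3) = 0.01363 m.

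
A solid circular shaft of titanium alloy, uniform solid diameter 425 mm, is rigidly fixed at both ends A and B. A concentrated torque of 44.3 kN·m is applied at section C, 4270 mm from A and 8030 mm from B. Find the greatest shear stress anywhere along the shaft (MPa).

1.92 MPa

With uniform GJ and both ends fixed, compatibility θ_AC = θ_CB gives T_A·a = T_B·b, together with T_A + T_B = T₀.
T_A = T₀·b/(a+b) = 44300·8030/12300 = 28920 N·m; T_B = 15380 N·m.
τ in each portion: τ_AC = 1.92×10^6 Pa, τ_CB = 1.02×10^6 Pa; maximum is in AC.
τ_max = T_AC·r/J = 28920·0.212/3.20×10^-3 = 1.919×10^6 Pa.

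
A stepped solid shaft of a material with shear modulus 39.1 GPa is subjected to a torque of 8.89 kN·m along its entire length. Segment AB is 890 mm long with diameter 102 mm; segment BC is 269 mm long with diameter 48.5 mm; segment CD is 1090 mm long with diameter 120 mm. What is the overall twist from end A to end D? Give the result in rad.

J_AB = π(0.102)⁴/32 = 1.06×10^-5 m⁴; J_BC = π(0.0485)⁴/32 = 5.43×10^-7 m⁴; J_CD = π(0.120)⁴/32 = 2.04×10^-5 m⁴.
θ = (T/G)·Σ L_i/J_i = (8890/39.1×10⁹)·(0.890/1.06×10^-5 + 0.269/5.43×10^-7 + 1.09/2.04×10^-5) = 0.1438 rad.

0.144 rad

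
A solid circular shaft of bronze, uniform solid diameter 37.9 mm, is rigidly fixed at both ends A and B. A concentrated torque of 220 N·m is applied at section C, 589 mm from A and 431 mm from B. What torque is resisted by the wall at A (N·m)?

With uniform GJ and both ends fixed, compatibility θ_AC = θ_CB gives T_A·a = T_B·b, together with T_A + T_B = T₀.
T_A = T₀·b/(a+b) = 220.0·431/1020 = 92.96 N·m; T_B = 127.0 N·m.

93.0 N·m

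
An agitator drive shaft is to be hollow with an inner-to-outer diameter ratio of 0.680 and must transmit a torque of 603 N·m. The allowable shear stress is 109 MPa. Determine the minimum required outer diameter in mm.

For a hollow shaft with d_i/d_o = 0.680: τ_max = 16T/(π d_o³ (1−k⁴)), so d_o = [16T/(π τ_allow (1−k⁴))]^(1/3) = [16·603.0/(π·1.09×10^8·0.7862)]^(1/3) = 0.03297 m.

33.0 mm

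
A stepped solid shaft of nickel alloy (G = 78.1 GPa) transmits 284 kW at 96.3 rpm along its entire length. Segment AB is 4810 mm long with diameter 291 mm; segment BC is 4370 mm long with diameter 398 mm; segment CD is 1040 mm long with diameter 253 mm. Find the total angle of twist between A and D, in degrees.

0.231°

ω = 2π·96.3/60 = 10.08 rad/s, so T = P/ω = 284×10³ / 10.08 = 28160 N·m.
J_AB = π(0.291)⁴/32 = 7.04×10^-4 m⁴; J_BC = π(0.398)⁴/32 = 2.46×10^-3 m⁴; J_CD = π(0.253)⁴/32 = 4.02×10^-4 m⁴.
θ = (T/G)·Σ L_i/J_i = (28160/78.1×10⁹)·(4.81/7.04×10^-4 + 4.37/2.46×10^-3 + 1.04/4.02×10^-4) = 4.036×10^-3 rad.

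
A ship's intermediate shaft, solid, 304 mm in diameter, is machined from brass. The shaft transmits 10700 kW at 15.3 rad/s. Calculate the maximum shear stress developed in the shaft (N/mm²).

ω = 15.3 rad/s, so T = P/ω = 10700×10³ / 15.30 = 699300 N·m.
J = πd⁴/32 = π(0.304)⁴/32 = 8.385×10^-4 m⁴.
τ_max = T·r/J = 699300 × 0.152 / 8.385×10^-4 = 1.268×10^8 Pa.

127 N/mm²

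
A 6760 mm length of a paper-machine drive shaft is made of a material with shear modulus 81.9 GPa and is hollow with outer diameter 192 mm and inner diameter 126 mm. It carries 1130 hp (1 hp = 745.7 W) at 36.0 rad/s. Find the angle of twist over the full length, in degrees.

ω = 36.0 rad/s, so T = P/ω = 1130×745.7 / 36.00 = 23410 N·m.
J = π(d_o⁴ − d_i⁴)/32 = π(0.192⁴ − 0.126⁴)/32 = 1.087×10^-4 m⁴.
θ = T·L/(G·J) = 23410 × 6.76 / (81.9×10⁹ × 1.087×10^-4) = 0.01778 rad.

1.02°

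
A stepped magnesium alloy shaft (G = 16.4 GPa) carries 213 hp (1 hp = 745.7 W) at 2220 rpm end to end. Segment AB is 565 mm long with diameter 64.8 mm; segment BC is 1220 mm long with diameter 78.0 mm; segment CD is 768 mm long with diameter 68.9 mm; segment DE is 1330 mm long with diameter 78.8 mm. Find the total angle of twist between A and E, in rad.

ω = 2π·2220/60 = 232.5 rad/s, so T = P/ω = 213×745.7 / 232.5 = 683.2 N·m.
J_AB = π(0.0648)⁴/32 = 1.73×10^-6 m⁴; J_BC = π(0.0780)⁴/32 = 3.63×10^-6 m⁴; J_CD = π(0.0689)⁴/32 = 2.21×10^-6 m⁴; J_DE = π(0.0788)⁴/32 = 3.79×10^-6 m⁴.
θ = (T/G)·Σ L_i/J_i = (683.2/16.4×10⁹)·(0.565/1.73×10^-6 + 1.22/3.63×10^-6 + 0.768/2.21×10^-6 + 1.33/3.79×10^-6) = 0.05668 rad.

0.0567 rad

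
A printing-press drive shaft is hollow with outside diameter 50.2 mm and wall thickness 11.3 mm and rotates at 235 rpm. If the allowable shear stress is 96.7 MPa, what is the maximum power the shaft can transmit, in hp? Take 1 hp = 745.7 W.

72.0 hp

J = π(d_o⁴ − d_i⁴)/32 = π(0.0502⁴ − 0.0276⁴)/32 = 5.665×10^-7 m⁴.
T_max = τ_allow·J/r = 9.67×10^7 × 5.665×10^-7 / 0.0251 = 2182 N·m.
ω = 2π·235/60 = 24.61 rad/s, so P_max = T_max·ω = 5.371×10^4 W.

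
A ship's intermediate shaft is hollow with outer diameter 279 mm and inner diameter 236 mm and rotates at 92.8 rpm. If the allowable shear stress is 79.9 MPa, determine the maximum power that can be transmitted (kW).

J = π(d_o⁴ − d_i⁴)/32 = π(0.279⁴ − 0.236⁴)/32 = 2.903×10^-4 m⁴.
T_max = τ_allow·J/r = 7.99×10^7 × 2.903×10^-4 / 0.140 = 166300 N·m.
ω = 2π·92.8/60 = 9.718 rad/s, so P_max = T_max·ω = 1.616×10^6 W.

1620 kW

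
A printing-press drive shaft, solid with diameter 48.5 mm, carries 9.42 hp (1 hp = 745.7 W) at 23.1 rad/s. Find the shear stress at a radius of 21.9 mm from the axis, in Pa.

ω = 23.1 rad/s, so T = P/ω = 9.42×745.7 / 23.10 = 304.1 N·m.
J = πd⁴/32 = π(0.0485)⁴/32 = 5.432×10^-7 m⁴.
Shear stress varies linearly with radius: τ = T·r/J = 304.1 × 0.0219 / 5.432×10^-7 = 1.226×10^7 Pa.

1.23e7 Pa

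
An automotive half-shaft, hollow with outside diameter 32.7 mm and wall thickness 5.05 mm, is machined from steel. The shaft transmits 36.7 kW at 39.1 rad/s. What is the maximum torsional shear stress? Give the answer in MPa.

ω = 39.1 rad/s, so T = P/ω = 36.7×10³ / 39.10 = 938.6 N·m.
J = π(d_o⁴ − d_i⁴)/32 = π(0.0327⁴ − 0.0226⁴)/32 = 8.664×10^-8 m⁴.
τ_max = T·r/J = 938.6 × 0.0163 / 8.664×10^-8 = 1.771×10^8 Pa.

177 MPa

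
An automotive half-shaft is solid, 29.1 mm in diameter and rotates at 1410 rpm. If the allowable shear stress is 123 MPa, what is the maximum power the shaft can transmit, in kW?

87.9 kW

J = πd⁴/32 = π(0.0291)⁴/32 = 7.040×10^-8 m⁴.
T_max = τ_allow·J/r = 1.23×10^8 × 7.040×10^-8 / 0.0146 = 595.1 N·m.
ω = 2π·1410/60 = 147.7 rad/s, so P_max = T_max·ω = 8.787×10^4 W.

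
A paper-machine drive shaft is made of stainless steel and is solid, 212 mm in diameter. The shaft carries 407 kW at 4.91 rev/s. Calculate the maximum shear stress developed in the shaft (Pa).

ω = 2π·4.91 = 30.85 rad/s, so T = P/ω = 407×10³ / 30.85 = 13190 N·m.
J = πd⁴/32 = π(0.212)⁴/32 = 1.983×10^-4 m⁴.
τ_max = T·r/J = 13190 × 0.106 / 1.983×10^-4 = 7.052×10^6 Pa.

7.05e6 Pa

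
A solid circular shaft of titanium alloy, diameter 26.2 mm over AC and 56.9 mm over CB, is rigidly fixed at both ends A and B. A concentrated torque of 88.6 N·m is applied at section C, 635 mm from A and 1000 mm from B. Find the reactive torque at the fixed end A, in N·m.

Compatibility: T_A·a/J_AC = T_B·b/J_CB with T_A + T_B = T₀.
J_AC = 4.63×10^-8 m⁴, J_CB = 1.03×10^-6 m⁴, so T_A = T₀·(J_AC/a)/((J_AC/a)+(J_CB/b)) = 5.857 N·m, T_B = 82.74 N·m.

5.86 N·m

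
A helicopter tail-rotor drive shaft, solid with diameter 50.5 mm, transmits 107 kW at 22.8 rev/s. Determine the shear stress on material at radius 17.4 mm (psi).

ω = 2π·22.8 = 143.3 rad/s, so T = P/ω = 107×10³ / 143.3 = 746.9 N·m.
J = πd⁴/32 = π(0.0505)⁴/32 = 6.385×10^-7 m⁴.
Shear stress varies linearly with radius: τ = T·r/J = 746.9 × 0.0174 / 6.385×10^-7 = 2.035×10^7 Pa.

2950 psi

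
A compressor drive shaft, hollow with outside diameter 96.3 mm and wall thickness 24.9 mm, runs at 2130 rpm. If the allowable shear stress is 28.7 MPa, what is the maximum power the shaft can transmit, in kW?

1060 kW

J = π(d_o⁴ − d_i⁴)/32 = π(0.0963⁴ − 0.0465⁴)/32 = 7.984×10^-6 m⁴.
T_max = τ_allow·J/r = 2.87×10^7 × 7.984×10^-6 / 0.0481 = 4759 N·m.
ω = 2π·2130/60 = 223.1 rad/s, so P_max = T_max·ω = 1.062×10^6 W.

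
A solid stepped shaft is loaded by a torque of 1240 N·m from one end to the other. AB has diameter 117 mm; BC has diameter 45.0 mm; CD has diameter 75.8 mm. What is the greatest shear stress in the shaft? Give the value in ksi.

Under the same torque, τ_max = 16T/(πd³) is largest where d is smallest — segment BC (d = 45.0 mm).
τ_max = 16·1240/(π·(0.0450)³) = 6.930×10^7 Pa.

10.1 ksi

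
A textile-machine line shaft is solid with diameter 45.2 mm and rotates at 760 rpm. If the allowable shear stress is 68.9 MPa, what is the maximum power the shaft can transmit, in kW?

J = πd⁴/32 = π(0.0452)⁴/32 = 4.098×10^-7 m⁴.
T_max = τ_allow·J/r = 6.89×10^7 × 4.098×10^-7 / 0.0226 = 1249 N·m.
ω = 2π·760/60 = 79.59 rad/s, so P_max = T_max·ω = 9.943×10^4 W.

99.4 kW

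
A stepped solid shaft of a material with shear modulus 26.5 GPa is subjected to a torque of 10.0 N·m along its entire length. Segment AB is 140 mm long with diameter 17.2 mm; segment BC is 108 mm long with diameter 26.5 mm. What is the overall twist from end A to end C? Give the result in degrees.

J_AB = π(0.0172)⁴/32 = 8.59×10^-9 m⁴; J_BC = π(0.0265)⁴/32 = 4.84×10^-8 m⁴.
θ = (T/G)·Σ L_i/J_i = (10.00/26.5×10⁹)·(0.140/8.59×10^-9 + 0.108/4.84×10^-8) = 6.990×10^-3 rad.

0.401°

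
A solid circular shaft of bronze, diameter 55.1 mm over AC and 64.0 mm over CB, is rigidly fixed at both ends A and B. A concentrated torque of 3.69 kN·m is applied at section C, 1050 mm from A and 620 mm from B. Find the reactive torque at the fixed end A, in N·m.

904 N·m

Compatibility: T_A·a/J_AC = T_B·b/J_CB with T_A + T_B = T₀.
J_AC = 9.05×10^-7 m⁴, J_CB = 1.65×10^-6 m⁴, so T_A = T₀·(J_AC/a)/((J_AC/a)+(J_CB/b)) = 903.8 N·m, T_B = 2786 N·m.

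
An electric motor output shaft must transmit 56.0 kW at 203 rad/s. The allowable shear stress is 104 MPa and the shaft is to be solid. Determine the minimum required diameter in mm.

23.8 mm

ω = 203 rad/s, so T = P/ω = 56.0×10³ / 203.0 = 275.9 N·m.
For a solid shaft τ_max = 16T/(πd³), so d = (16T/(π τ_allow))^(1/3) = (16·275.9/(π·1.04×10^8))^(1/3) = 0.02382 m.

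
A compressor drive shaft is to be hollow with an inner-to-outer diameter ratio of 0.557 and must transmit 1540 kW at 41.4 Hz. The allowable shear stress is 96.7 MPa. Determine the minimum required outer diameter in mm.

ω = 2π·41.4 = 260.1 rad/s, so T = P/ω = 1540×10³ / 260.1 = 5920 N·m.
For a hollow shaft with d_i/d_o = 0.557: τ_max = 16T/(π d_o³ (1−k⁴)), so d_o = [16T/(π τ_allow (1−k⁴))]^(1/3) = [16·5920/(π·9.67×10^7·0.9037)]^(1/3) = 0.07014 m.

70.1 mm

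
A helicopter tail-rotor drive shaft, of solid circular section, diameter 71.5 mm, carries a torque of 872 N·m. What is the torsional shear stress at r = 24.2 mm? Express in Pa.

J = πd⁴/32 = π(0.0715)⁴/32 = 2.566×10^-6 m⁴.
Shear stress varies linearly with radius: τ = T·r/J = 872.0 × 0.0242 / 2.566×10^-6 = 8.224×10^6 Pa.

8.22e6 Pa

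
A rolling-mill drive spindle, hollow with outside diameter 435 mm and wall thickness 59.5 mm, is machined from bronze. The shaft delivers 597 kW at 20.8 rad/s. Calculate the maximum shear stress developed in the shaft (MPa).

2.46 MPa

ω = 20.8 rad/s, so T = P/ω = 597×10³ / 20.80 = 28700 N·m.
J = π(d_o⁴ − d_i⁴)/32 = π(0.435⁴ − 0.316⁴)/32 = 2.536×10^-3 m⁴.
τ_max = T·r/J = 28700 × 0.217 / 2.536×10^-3 = 2.461×10^6 Pa.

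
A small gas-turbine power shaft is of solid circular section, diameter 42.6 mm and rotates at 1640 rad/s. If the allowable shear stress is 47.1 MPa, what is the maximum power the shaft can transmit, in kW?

J = πd⁴/32 = π(0.0426)⁴/32 = 3.233×10^-7 m⁴.
T_max = τ_allow·J/r = 4.71×10^7 × 3.233×10^-7 / 0.0213 = 715.0 N·m.
ω = 1640 rad/s, so P_max = T_max·ω = 1.173×10^6 W.

1170 kW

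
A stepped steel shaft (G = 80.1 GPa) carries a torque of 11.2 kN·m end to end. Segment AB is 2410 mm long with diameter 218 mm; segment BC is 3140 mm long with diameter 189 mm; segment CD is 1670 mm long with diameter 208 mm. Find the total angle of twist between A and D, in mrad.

6.30 mrad

J_AB = π(0.218)⁴/32 = 2.22×10^-4 m⁴; J_BC = π(0.189)⁴/32 = 1.25×10^-4 m⁴; J_CD = π(0.208)⁴/32 = 1.84×10^-4 m⁴.
θ = (T/G)·Σ L_i/J_i = (11200/80.1×10⁹)·(2.41/2.22×10^-4 + 3.14/1.25×10^-4 + 1.67/1.84×10^-4) = 6.295×10^-3 rad.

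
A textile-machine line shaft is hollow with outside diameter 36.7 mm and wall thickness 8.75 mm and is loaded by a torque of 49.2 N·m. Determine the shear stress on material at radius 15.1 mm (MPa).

4.51 MPa

J = π(d_o⁴ − d_i⁴)/32 = π(0.0367⁴ − 0.0192⁴)/32 = 1.648×10^-7 m⁴.
Shear stress varies linearly with radius: τ = T·r/J = 49.20 × 0.0151 / 1.648×10^-7 = 4.509×10^6 Pa.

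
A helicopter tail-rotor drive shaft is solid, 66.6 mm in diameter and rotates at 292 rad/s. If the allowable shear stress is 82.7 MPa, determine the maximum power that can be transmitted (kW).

J = πd⁴/32 = π(0.0666)⁴/32 = 1.932×10^-6 m⁴.
T_max = τ_allow·J/r = 8.27×10^7 × 1.932×10^-6 / 0.0333 = 4797 N·m.
ω = 292 rad/s, so P_max = T_max·ω = 1.401×10^6 W.

1400 kW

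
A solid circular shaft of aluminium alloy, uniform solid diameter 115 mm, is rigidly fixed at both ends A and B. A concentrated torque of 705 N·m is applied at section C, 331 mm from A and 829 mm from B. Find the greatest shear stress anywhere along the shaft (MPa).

With uniform GJ and both ends fixed, compatibility θ_AC = θ_CB gives T_A·a = T_B·b, together with T_A + T_B = T₀.
T_A = T₀·b/(a+b) = 705.0·829/1160 = 503.8 N·m; T_B = 201.2 N·m.
τ in each portion: τ_AC = 1.69×10^6 Pa, τ_CB = 6.74×10^5 Pa; maximum is in AC.
τ_max = T_AC·r/J = 503.8·0.0575/1.72×10^-5 = 1.687×10^6 Pa.

1.69 MPa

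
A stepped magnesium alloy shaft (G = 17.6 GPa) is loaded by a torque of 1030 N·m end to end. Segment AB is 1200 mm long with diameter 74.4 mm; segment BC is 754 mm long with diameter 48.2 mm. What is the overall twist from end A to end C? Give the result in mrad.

107 mrad

J_AB = π(0.0744)⁴/32 = 3.01×10^-6 m⁴; J_BC = π(0.0482)⁴/32 = 5.30×10^-7 m⁴.
θ = (T/G)·Σ L_i/J_i = (1030/17.6×10⁹)·(1.20/3.01×10^-6 + 0.754/5.30×10^-7) = 0.1066 rad.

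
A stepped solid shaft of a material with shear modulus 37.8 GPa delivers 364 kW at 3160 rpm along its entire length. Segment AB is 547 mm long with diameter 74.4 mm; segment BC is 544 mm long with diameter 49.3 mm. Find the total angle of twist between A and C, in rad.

ω = 2π·3160/60 = 330.9 rad/s, so T = P/ω = 364×10³ / 330.9 = 1100 N·m.
J_AB = π(0.0744)⁴/32 = 3.01×10^-6 m⁴; J_BC = π(0.0493)⁴/32 = 5.80×10^-7 m⁴.
θ = (T/G)·Σ L_i/J_i = (1100/37.8×10⁹)·(0.547/3.01×10^-6 + 0.544/5.80×10^-7) = 0.03259 rad.

0.0326 rad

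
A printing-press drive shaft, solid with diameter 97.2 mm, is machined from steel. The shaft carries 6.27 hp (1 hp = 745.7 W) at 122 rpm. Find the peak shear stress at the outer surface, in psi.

ω = 2π·122/60 = 12.78 rad/s, so T = P/ω = 6.27×745.7 / 12.78 = 366.0 N·m.
J = πd⁴/32 = π(0.0972)⁴/32 = 8.763×10^-6 m⁴.
τ_max = T·r/J = 366.0 × 0.0486 / 8.763×10^-6 = 2.030×10^6 Pa.

294 psi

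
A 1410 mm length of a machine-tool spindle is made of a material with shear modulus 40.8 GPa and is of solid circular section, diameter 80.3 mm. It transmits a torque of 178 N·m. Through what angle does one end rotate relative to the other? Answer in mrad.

J = πd⁴/32 = π(0.0803)⁴/32 = 4.082×10^-6 m⁴.
θ = T·L/(G·J) = 178.0 × 1.41 / (40.8×10⁹ × 4.082×10^-6) = 1.507×10^-3 rad.

1.51 mrad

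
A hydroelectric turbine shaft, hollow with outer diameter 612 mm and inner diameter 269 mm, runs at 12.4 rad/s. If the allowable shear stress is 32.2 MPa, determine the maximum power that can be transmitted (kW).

17300 kW

J = π(d_o⁴ − d_i⁴)/32 = π(0.612⁴ − 0.269⁴)/32 = 0.01326 m⁴.
T_max = τ_allow·J/r = 3.22×10^7 × 0.01326 / 0.306 = 1.395e6 N·m.
ω = 12.4 rad/s, so P_max = T_max·ω = 1.730×10^7 W.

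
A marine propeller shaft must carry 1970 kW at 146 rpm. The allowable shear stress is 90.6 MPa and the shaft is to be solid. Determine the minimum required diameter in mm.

193 mm

ω = 2π·146/60 = 15.29 rad/s, so T = P/ω = 1970×10³ / 15.29 = 128900 N·m.
For a solid shaft τ_max = 16T/(πd³), so d = (16T/(π τ_allow))^(1/3) = (16·128900/(π·9.06×10^7))^(1/3) = 0.1935 m.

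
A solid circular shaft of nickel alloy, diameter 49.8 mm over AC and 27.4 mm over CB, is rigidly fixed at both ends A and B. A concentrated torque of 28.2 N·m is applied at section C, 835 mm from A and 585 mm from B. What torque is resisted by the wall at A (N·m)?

Compatibility: T_A·a/J_AC = T_B·b/J_CB with T_A + T_B = T₀.
J_AC = 6.04×10^-7 m⁴, J_CB = 5.53×10^-8 m⁴, so T_A = T₀·(J_AC/a)/((J_AC/a)+(J_CB/b)) = 24.94 N·m, T_B = 3.262 N·m.

24.9 N·m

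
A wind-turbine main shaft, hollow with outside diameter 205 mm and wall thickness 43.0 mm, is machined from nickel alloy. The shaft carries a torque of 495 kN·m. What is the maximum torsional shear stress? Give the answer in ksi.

J = π(d_o⁴ − d_i⁴)/32 = π(0.205⁴ − 0.119⁴)/32 = 1.537×10^-4 m⁴.
τ_max = T·r/J = 495000 × 0.102 / 1.537×10^-4 = 3.301×10^8 Pa.

47.9 ksi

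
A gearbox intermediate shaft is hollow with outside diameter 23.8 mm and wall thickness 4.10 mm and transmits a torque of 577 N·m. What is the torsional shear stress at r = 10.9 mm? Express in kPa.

245000 kPa

J = π(d_o⁴ − d_i⁴)/32 = π(0.0238⁴ − 0.0156⁴)/32 = 2.569×10^-8 m⁴.
Shear stress varies linearly with radius: τ = T·r/J = 577.0 × 0.0109 / 2.569×10^-8 = 2.449×10^8 Pa.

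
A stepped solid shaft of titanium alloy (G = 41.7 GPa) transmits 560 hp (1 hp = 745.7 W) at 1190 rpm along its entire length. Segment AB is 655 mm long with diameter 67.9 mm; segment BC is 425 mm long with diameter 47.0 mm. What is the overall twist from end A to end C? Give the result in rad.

ω = 2π·1190/60 = 124.6 rad/s, so T = P/ω = 560×745.7 / 124.6 = 3351 N·m.
J_AB = π(0.0679)⁴/32 = 2.09×10^-6 m⁴; J_BC = π(0.0470)⁴/32 = 4.79×10^-7 m⁴.
θ = (T/G)·Σ L_i/J_i = (3351/41.7×10⁹)·(0.655/2.09×10^-6 + 0.425/4.79×10^-7) = 0.09651 rad.

0.0965 rad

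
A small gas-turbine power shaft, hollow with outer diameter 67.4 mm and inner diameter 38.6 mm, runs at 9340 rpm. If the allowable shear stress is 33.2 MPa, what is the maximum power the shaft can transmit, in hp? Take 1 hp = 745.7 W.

2340 hp

J = π(d_o⁴ − d_i⁴)/32 = π(0.0674⁴ − 0.0386⁴)/32 = 1.808×10^-6 m⁴.
T_max = τ_allow·J/r = 3.32×10^7 × 1.808×10^-6 / 0.0337 = 1781 N·m.
ω = 2π·9340/60 = 978.1 rad/s, so P_max = T_max·ω = 1.742×10^6 W.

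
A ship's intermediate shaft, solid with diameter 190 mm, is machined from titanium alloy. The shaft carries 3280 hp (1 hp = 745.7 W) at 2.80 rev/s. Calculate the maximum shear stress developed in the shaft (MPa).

ω = 2π·2.80 = 17.59 rad/s, so T = P/ω = 3280×745.7 / 17.59 = 139000 N·m.
J = πd⁴/32 = π(0.190)⁴/32 = 1.279×10^-4 m⁴.
τ_max = T·r/J = 139000 × 0.0950 / 1.279×10^-4 = 1.032×10^8 Pa.

103 MPa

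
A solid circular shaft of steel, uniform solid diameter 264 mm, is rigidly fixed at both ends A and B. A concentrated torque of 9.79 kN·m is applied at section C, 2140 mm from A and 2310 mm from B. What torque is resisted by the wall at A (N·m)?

5080 N·m

With uniform GJ and both ends fixed, compatibility θ_AC = θ_CB gives T_A·a = T_B·b, together with T_A + T_B = T₀.
T_A = T₀·b/(a+b) = 9790·2310/4450 = 5082 N·m; T_B = 4708 N·m.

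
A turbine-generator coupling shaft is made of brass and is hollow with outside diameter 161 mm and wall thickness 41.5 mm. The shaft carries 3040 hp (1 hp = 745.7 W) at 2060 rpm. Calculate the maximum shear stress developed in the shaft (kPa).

13600 kPa

ω = 2π·2060/60 = 215.7 rad/s, so T = P/ω = 3040×745.7 / 215.7 = 10510 N·m.
J = π(d_o⁴ − d_i⁴)/32 = π(0.161⁴ − 0.0780⁴)/32 = 6.233×10^-5 m⁴.
τ_max = T·r/J = 10510 × 0.0805 / 6.233×10^-5 = 1.357×10^7 Pa.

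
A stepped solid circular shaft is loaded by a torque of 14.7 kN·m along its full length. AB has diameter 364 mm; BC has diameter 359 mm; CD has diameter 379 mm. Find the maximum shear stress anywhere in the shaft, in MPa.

Under the same torque, τ_max = 16T/(πd³) is largest where d is smallest — segment BC (d = 359 mm).
τ_max = 16·14700/(π·(0.359)³) = 1.618×10^6 Pa.

1.62 MPa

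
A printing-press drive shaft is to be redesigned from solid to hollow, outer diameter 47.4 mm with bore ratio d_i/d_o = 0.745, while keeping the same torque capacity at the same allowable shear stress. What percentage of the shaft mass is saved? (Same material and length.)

Equal τ_max and T ⇒ the solid shaft needs d_s³ = d_o³(1−k⁴), so d_s = 47.4·(1−0.745⁴)^(1/3) = 41.92 mm.
Area ratio A_h/A_s = d_o²(1−k²)/d_s² = (1−k²)/(1−k⁴)^(2/3) = 0.5688.
Mass saving = 1 − 0.5688 = 43.1 %.

43.1 %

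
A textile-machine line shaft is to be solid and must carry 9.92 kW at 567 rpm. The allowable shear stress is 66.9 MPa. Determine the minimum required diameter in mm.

ω = 2π·567/60 = 59.38 rad/s, so T = P/ω = 9.92×10³ / 59.38 = 167.1 N·m.
For a solid shaft τ_max = 16T/(πd³), so d = (16T/(π τ_allow))^(1/3) = (16·167.1/(π·6.69×10^7))^(1/3) = 0.02334 m.

23.3 mm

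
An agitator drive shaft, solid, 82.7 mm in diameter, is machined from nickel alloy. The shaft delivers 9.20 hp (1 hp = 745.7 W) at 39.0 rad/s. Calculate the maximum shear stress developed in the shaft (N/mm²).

1.58 N/mm²

ω = 39.0 rad/s, so T = P/ω = 9.20×745.7 / 39.00 = 175.9 N·m.
J = πd⁴/32 = π(0.0827)⁴/32 = 4.592×10^-6 m⁴.
τ_max = T·r/J = 175.9 × 0.0414 / 4.592×10^-6 = 1.584×10^6 Pa.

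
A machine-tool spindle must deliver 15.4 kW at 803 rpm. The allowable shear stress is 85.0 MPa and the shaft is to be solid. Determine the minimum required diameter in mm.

22.2 mm

ω = 2π·803/60 = 84.09 rad/s, so T = P/ω = 15.4×10³ / 84.09 = 183.1 N·m.
For a solid shaft τ_max = 16T/(πd³), so d = (16T/(π τ_allow))^(1/3) = (16·183.1/(π·8.50×10^7))^(1/3) = 0.02222 m.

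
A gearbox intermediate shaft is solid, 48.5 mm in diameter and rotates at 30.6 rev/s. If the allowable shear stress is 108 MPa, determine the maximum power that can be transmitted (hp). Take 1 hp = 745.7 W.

J = πd⁴/32 = π(0.0485)⁴/32 = 5.432×10^-7 m⁴.
T_max = τ_allow·J/r = 1.08×10^8 × 5.432×10^-7 / 0.0243 = 2419 N·m.
ω = 2π·30.6 = 192.3 rad/s, so P_max = T_max·ω = 4.651×10^5 W.

624 hp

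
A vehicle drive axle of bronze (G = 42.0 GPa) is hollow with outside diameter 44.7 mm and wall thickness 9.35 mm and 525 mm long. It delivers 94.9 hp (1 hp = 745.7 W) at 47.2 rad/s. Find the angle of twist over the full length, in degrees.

ω = 47.2 rad/s, so T = P/ω = 94.9×745.7 / 47.20 = 1499 N·m.
J = π(d_o⁴ − d_i⁴)/32 = π(0.0447⁴ − 0.0260⁴)/32 = 3.471×10^-7 m⁴.
θ = T·L/(G·J) = 1499 × 0.525 / (42.0×10⁹ × 3.471×10^-7) = 0.05400 rad.

3.09°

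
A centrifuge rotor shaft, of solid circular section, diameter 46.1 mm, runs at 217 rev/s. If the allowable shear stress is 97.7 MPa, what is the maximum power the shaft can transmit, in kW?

J = πd⁴/32 = π(0.0461)⁴/32 = 4.434×10^-7 m⁴.
T_max = τ_allow·J/r = 9.77×10^7 × 4.434×10^-7 / 0.0231 = 1879 N·m.
ω = 2π·217 = 1363 rad/s, so P_max = T_max·ω = 2.563×10^6 W.

2560 kW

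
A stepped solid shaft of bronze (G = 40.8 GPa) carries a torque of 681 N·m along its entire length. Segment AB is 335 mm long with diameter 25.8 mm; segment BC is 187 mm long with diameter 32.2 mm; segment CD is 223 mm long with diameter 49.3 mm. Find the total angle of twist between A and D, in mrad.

165 mrad

J_AB = π(0.0258)⁴/32 = 4.35×10^-8 m⁴; J_BC = π(0.0322)⁴/32 = 1.06×10^-7 m⁴; J_CD = π(0.0493)⁴/32 = 5.80×10^-7 m⁴.
θ = (T/G)·Σ L_i/J_i = (681.0/40.8×10⁹)·(0.335/4.35×10^-8 + 0.187/1.06×10^-7 + 0.223/5.80×10^-7) = 0.1645 rad.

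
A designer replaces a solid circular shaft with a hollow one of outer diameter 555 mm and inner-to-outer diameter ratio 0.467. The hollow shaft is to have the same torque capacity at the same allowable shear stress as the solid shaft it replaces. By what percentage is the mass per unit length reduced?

Equal τ_max and T ⇒ the solid shaft needs d_s³ = d_o³(1−k⁴), so d_s = 555·(1−0.467⁴)^(1/3) = 546.1 mm.
Area ratio A_h/A_s = d_o²(1−k²)/d_s² = (1−k²)/(1−k⁴)^(2/3) = 0.8077.
Mass saving = 1 − 0.8077 = 19.2 %.

19.2 %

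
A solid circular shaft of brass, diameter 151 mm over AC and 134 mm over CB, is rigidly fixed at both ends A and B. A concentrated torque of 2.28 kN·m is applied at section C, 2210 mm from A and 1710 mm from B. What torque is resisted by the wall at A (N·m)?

Compatibility: T_A·a/J_AC = T_B·b/J_CB with T_A + T_B = T₀.
J_AC = 5.10×10^-5 m⁴, J_CB = 3.17×10^-5 m⁴, so T_A = T₀·(J_AC/a)/((J_AC/a)+(J_CB/b)) = 1266 N·m, T_B = 1014 N·m.

1270 N·m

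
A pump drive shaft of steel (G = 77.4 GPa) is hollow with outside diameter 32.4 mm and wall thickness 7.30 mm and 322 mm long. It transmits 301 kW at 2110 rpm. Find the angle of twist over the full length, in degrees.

ω = 2π·2110/60 = 221.0 rad/s, so T = P/ω = 301×10³ / 221.0 = 1362 N·m.
J = π(d_o⁴ − d_i⁴)/32 = π(0.0324⁴ − 0.0178⁴)/32 = 9.833×10^-8 m⁴.
θ = T·L/(G·J) = 1362 × 0.322 / (77.4×10⁹ × 9.833×10^-8) = 0.05763 rad.

3.30°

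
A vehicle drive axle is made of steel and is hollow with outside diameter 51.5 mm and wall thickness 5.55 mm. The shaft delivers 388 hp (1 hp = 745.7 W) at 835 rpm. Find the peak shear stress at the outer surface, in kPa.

199000 kPa

ω = 2π·835/60 = 87.44 rad/s, so T = P/ω = 388×745.7 / 87.44 = 3309 N·m.
J = π(d_o⁴ − d_i⁴)/32 = π(0.0515⁴ − 0.0404⁴)/32 = 4.291×10^-7 m⁴.
τ_max = T·r/J = 3309 × 0.0257 / 4.291×10^-7 = 1.986×10^8 Pa.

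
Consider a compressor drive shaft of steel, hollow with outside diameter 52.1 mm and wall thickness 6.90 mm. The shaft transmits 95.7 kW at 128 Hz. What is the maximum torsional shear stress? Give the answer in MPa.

ω = 2π·128 = 804.2 rad/s, so T = P/ω = 95.7×10³ / 804.2 = 119.0 N·m.
J = π(d_o⁴ − d_i⁴)/32 = π(0.0521⁴ − 0.0383⁴)/32 = 5.121×10^-7 m⁴.
τ_max = T·r/J = 119.0 × 0.0261 / 5.121×10^-7 = 6.053×10^6 Pa.

6.05 MPa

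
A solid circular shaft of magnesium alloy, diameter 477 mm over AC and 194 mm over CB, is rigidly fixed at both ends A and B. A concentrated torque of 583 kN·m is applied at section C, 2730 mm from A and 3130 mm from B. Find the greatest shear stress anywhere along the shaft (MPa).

Compatibility: T_A·a/J_AC = T_B·b/J_CB with T_A + T_B = T₀.
J_AC = 5.08×10^-3 m⁴, J_CB = 1.39×10^-4 m⁴, so T_A = T₀·(J_AC/a)/((J_AC/a)+(J_CB/b)) = 569400 N·m, T_B = 13590 N·m.
τ in each portion: τ_AC = 2.67×10^7 Pa, τ_CB = 9.48×10^6 Pa; maximum is in AC.
τ_max = T_AC·r/J = 569400·0.238/5.08×10^-3 = 2.672×10^7 Pa.

26.7 MPa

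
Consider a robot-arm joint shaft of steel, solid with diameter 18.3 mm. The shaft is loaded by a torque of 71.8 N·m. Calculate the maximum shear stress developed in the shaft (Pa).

5.97e7 Pa

J = πd⁴/32 = π(0.0183)⁴/32 = 1.101×10^-8 m⁴.
τ_max = T·r/J = 71.80 × 0.00915 / 1.101×10^-8 = 5.967×10^7 Pa.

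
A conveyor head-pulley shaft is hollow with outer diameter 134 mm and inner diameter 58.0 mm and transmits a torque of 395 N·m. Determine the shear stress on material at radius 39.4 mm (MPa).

0.510 MPa

J = π(d_o⁴ − d_i⁴)/32 = π(0.134⁴ − 0.0580⁴)/32 = 3.054×10^-5 m⁴.
Shear stress varies linearly with radius: τ = T·r/J = 395.0 × 0.0394 / 3.054×10^-5 = 5.096×10^5 Pa.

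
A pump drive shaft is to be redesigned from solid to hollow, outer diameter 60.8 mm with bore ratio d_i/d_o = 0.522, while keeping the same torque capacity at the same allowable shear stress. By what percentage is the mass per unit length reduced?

Equal τ_max and T ⇒ the solid shaft needs d_s³ = d_o³(1−k⁴), so d_s = 60.8·(1−0.522⁴)^(1/3) = 59.26 mm.
Area ratio A_h/A_s = d_o²(1−k²)/d_s² = (1−k²)/(1−k⁴)^(2/3) = 0.7659.
Mass saving = 1 − 0.7659 = 23.4 %.

23.4 %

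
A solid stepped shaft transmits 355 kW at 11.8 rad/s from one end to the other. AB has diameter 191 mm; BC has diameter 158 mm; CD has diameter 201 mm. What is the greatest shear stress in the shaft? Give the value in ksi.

5.63 ksi

ω = 11.8 rad/s, so T = P/ω = 355×10³ / 11.80 = 30080 N·m.
Under the same torque, τ_max = 16T/(πd³) is largest where d is smallest — segment BC (d = 158 mm).
τ_max = 16·30080/(π·(0.158)³) = 3.885×10^7 Pa.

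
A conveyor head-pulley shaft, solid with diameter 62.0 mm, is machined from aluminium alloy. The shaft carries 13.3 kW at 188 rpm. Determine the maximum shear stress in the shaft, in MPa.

ω = 2π·188/60 = 19.69 rad/s, so T = P/ω = 13.3×10³ / 19.69 = 675.6 N·m.
J = πd⁴/32 = π(0.0620)⁴/32 = 1.451×10^-6 m⁴.
τ_max = T·r/J = 675.6 × 0.0310 / 1.451×10^-6 = 1.444×10^7 Pa.

14.4 MPa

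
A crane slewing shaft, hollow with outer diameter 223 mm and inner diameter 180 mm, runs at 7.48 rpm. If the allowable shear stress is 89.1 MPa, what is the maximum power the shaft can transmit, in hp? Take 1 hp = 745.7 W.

J = π(d_o⁴ − d_i⁴)/32 = π(0.223⁴ − 0.180⁴)/32 = 1.397×10^-4 m⁴.
T_max = τ_allow·J/r = 8.91×10^7 × 1.397×10^-4 / 0.112 = 111700 N·m.
ω = 2π·7.48/60 = 0.7833 rad/s, so P_max = T_max·ω = 8.746×10^4 W.

117 hp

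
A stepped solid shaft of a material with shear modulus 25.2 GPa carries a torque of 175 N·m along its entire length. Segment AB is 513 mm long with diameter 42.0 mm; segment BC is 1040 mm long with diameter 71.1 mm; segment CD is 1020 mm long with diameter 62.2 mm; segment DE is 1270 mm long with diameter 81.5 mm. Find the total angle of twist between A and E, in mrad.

21.4 mrad

J_AB = π(0.0420)⁴/32 = 3.05×10^-7 m⁴; J_BC = π(0.0711)⁴/32 = 2.51×10^-6 m⁴; J_CD = π(0.0622)⁴/32 = 1.47×10^-6 m⁴; J_DE = π(0.0815)⁴/32 = 4.33×10^-6 m⁴.
θ = (T/G)·Σ L_i/J_i = (175.0/25.2×10⁹)·(0.513/3.05×10^-7 + 1.04/2.51×10^-6 + 1.02/1.47×10^-6 + 1.27/4.33×10^-6) = 0.02140 rad.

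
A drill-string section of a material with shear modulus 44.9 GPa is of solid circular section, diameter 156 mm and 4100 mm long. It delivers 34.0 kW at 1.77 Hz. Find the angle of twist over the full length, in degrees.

0.275°

ω = 2π·1.77 = 11.12 rad/s, so T = P/ω = 34.0×10³ / 11.12 = 3057 N·m.
J = πd⁴/32 = π(0.156)⁴/32 = 5.814×10^-5 m⁴.
θ = T·L/(G·J) = 3057 × 4.10 / (44.9×10⁹ × 5.814×10^-5) = 4.801×10^-3 rad.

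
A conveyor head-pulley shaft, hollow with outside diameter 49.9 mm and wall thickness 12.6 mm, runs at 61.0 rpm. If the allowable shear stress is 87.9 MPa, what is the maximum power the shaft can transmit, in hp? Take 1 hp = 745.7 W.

J = π(d_o⁴ − d_i⁴)/32 = π(0.0499⁴ − 0.0247⁴)/32 = 5.722×10^-7 m⁴.
T_max = τ_allow·J/r = 8.79×10^7 × 5.722×10^-7 / 0.0249 = 2016 N·m.
ω = 2π·61.0/60 = 6.388 rad/s, so P_max = T_max·ω = 1.288×10^4 W.

17.3 hp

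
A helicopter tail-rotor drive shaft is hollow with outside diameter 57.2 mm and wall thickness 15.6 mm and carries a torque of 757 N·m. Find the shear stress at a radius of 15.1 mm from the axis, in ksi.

J = π(d_o⁴ − d_i⁴)/32 = π(0.0572⁴ − 0.0260⁴)/32 = 1.006×10^-6 m⁴.
Shear stress varies linearly with radius: τ = T·r/J = 757.0 × 0.0151 / 1.006×10^-6 = 1.136×10^7 Pa.

1.65 ksi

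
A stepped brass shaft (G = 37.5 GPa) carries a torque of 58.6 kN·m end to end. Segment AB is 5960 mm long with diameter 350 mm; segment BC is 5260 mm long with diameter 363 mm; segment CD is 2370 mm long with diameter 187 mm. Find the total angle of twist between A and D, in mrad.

J_AB = π(0.350)⁴/32 = 1.47×10^-3 m⁴; J_BC = π(0.363)⁴/32 = 1.70×10^-3 m⁴; J_CD = π(0.187)⁴/32 = 1.20×10^-4 m⁴.
θ = (T/G)·Σ L_i/J_i = (58600/37.5×10⁹)·(5.96/1.47×10^-3 + 5.26/1.70×10^-3 + 2.37/1.20×10^-4) = 0.04199 rad.

42.0 mrad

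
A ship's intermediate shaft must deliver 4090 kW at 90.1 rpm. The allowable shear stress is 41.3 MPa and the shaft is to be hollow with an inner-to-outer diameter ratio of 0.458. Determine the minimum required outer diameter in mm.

ω = 2π·90.1/60 = 9.435 rad/s, so T = P/ω = 4090×10³ / 9.435 = 433500 N·m.
For a hollow shaft with d_i/d_o = 0.458: τ_max = 16T/(π d_o³ (1−k⁴)), so d_o = [16T/(π τ_allow (1−k⁴))]^(1/3) = [16·433500/(π·4.13×10^7·0.9560)]^(1/3) = 0.3824 m.

382 mm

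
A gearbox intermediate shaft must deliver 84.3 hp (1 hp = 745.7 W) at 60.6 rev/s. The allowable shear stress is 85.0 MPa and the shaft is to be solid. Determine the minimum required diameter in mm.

ω = 2π·60.6 = 380.8 rad/s, so T = P/ω = 84.3×745.7 / 380.8 = 165.1 N·m.
For a solid shaft τ_max = 16T/(πd³), so d = (16T/(π τ_allow))^(1/3) = (16·165.1/(π·8.50×10^7))^(1/3) = 0.02147 m.

21.5 mm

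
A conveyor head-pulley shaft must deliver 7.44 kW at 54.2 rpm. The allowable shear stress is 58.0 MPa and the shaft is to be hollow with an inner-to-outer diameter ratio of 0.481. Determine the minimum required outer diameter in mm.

49.5 mm

ω = 2π·54.2/60 = 5.676 rad/s, so T = P/ω = 7.44×10³ / 5.676 = 1311 N·m.
For a hollow shaft with d_i/d_o = 0.481: τ_max = 16T/(π d_o³ (1−k⁴)), so d_o = [16T/(π τ_allow (1−k⁴))]^(1/3) = [16·1311/(π·5.80×10^7·0.9465)]^(1/3) = 0.04954 m.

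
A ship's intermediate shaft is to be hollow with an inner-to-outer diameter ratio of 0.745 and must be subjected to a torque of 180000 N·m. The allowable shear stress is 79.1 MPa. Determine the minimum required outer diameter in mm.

For a hollow shaft with d_i/d_o = 0.745: τ_max = 16T/(π d_o³ (1−k⁴)), so d_o = [16T/(π τ_allow (1−k⁴))]^(1/3) = [16·180000/(π·7.91×10^7·0.6919)]^(1/3) = 0.2559 m.

256 mm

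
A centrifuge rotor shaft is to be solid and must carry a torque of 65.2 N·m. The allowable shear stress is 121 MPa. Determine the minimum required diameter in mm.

For a solid shaft τ_max = 16T/(πd³), so d = (16T/(π τ_allow))^(1/3) = (16·65.20/(π·1.21×10^8))^(1/3) = 0.01400 m.

14.0 mm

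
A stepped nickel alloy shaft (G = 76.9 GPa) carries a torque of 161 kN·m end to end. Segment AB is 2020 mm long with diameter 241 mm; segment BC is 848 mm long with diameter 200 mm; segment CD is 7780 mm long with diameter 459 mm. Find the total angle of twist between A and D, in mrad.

J_AB = π(0.241)⁴/32 = 3.31×10^-4 m⁴; J_BC = π(0.200)⁴/32 = 1.57×10^-4 m⁴; J_CD = π(0.459)⁴/32 = 4.36×10^-3 m⁴.
θ = (T/G)·Σ L_i/J_i = (161000/76.9×10⁹)·(2.02/3.31×10^-4 + 0.848/1.57×10^-4 + 7.78/4.36×10^-3) = 0.02781 rad.

27.8 mrad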